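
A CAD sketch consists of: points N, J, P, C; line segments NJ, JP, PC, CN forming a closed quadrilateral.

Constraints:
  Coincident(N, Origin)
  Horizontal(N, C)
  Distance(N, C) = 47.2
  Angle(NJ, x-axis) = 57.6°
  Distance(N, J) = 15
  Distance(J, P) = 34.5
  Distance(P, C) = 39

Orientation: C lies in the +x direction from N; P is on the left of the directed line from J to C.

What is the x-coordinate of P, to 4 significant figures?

33.11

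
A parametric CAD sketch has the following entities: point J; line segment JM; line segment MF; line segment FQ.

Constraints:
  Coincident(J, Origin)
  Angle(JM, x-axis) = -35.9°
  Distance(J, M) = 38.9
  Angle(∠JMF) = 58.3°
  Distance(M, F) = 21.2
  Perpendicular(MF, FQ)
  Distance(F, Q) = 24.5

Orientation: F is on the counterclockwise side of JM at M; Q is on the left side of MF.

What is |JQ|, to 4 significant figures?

8.630

∠JMF = 58.3°, so MF runs at -35.9° + (180° − 58.3°) = 85.80° from the x-axis; with |MF| = 21.2, F = M + 21.2·(cos 85.80°, sin 85.80°) = (33.06, -1.667). The perpendicularity gives FQ at right angles to MF; with |FQ| = 24.5 on the left of MF, Q = F + 24.5·(-0.9973, 0.07324) = (8.629, 0.1275). Then |JQ| = |Q − J| = 8.630.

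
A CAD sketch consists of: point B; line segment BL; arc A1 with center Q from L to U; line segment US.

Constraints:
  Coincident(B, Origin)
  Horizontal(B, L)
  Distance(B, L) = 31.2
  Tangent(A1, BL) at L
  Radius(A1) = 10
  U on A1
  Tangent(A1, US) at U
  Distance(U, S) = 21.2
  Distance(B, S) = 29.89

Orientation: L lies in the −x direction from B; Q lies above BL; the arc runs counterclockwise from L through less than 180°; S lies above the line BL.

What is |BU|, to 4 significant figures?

22.78

B is at the origin; BL is horizontal with |BL| = 31.2 and L on the −x side, so L = (-31.20, 0.000). A1 meets BL tangentially, so QL is at right angles to BL, so Q = L + (0, 10) = (-31.20, 10.00). Since QU ⟂ US (tangency), |QS| = √(10.0² + 21.2²) = 23.44 regardless of where U sits on A1. So S lies on both circle(B, 29.89) and circle(Q, 23.44); the above-BL intersection is S = (-14.30, 26.25). U is the foot of the tangent from S: U = (-21.86, 6.437).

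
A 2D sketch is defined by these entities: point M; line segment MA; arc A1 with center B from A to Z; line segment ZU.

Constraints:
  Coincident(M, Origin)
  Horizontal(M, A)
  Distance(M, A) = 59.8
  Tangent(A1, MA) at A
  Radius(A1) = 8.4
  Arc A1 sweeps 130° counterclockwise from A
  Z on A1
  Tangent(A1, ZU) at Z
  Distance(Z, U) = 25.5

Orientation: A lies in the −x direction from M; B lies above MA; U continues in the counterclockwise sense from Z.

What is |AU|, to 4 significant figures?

34.79

On A1, A sits at bearing -90° from B; a 130° counterclockwise sweep puts Z at bearing 40°, so Z = B + 8.4·(cos 40°, sin 40°) = (-53.37, 13.80). The tangent condition forces BZ to be normal to ZU, so ZU runs along (−sin 40°, cos 40°); with |ZU| = 25.5, U = (-69.76, 33.33). Then |AU| = |U − A| = 34.79.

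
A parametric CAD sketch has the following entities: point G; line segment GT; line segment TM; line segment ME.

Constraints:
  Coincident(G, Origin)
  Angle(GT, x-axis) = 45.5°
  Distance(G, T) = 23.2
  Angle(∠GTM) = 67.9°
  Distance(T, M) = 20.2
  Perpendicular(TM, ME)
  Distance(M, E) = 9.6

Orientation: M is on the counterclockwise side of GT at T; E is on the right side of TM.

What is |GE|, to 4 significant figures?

33.14

G is at the origin; GT runs at 45.5° with length 23.2, so T = 23.2·(cos 45.5°, sin 45.5°) = (16.26, 16.55). ∠GTM = 67.9°, so TM runs at 45.5° + (180° − 67.9°) = 157.6° from the x-axis; with |TM| = 20.2, M = T + 20.2·(cos 157.6°, sin 157.6°) = (-2.415, 24.25). TM is perpendicular to ME; with |ME| = 9.6 on the right of TM, E = M + 9.6·(0.3811, 0.9245) = (1.244, 33.12). Then |GE| = |E − G| = 33.14.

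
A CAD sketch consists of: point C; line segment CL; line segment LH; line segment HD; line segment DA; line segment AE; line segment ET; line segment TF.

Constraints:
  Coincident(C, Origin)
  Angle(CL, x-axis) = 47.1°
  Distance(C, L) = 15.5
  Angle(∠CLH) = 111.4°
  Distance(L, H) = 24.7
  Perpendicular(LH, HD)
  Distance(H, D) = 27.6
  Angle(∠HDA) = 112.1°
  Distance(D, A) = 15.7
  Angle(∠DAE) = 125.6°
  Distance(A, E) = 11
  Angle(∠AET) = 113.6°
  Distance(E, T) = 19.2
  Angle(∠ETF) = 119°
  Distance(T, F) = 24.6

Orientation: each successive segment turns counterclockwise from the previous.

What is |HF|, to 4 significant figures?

2.135

C is at the origin; CL runs at 47.1° with length 15.5, so L = (10.55, 11.35). ∠CLH = 111.4° gives LH at 115.7° from the x-axis; with |LH| = 24.7, H = (-0.1602, 33.61). LH ⟂ HD, so HD runs at -154.3°; with |HD| = 27.6, D = (-25.03, 21.64). ∠HDA = 112.1° gives DA at -86.40° from the x-axis; with |DA| = 15.7, A = (-24.04, 5.973). ∠DAE = 125.6° gives AE at -32.00° from the x-axis; with |AE| = 11.0, E = (-14.72, 0.1439). ∠AET = 113.6° gives ET at 34.40° from the x-axis; with |ET| = 19.2, T = (1.127, 10.99). ∠ETF = 119.0° gives TF at 95.40° from the x-axis; with |TF| = 24.6, F = (-1.188, 35.48). Then |HF| = |F − H| = 2.135.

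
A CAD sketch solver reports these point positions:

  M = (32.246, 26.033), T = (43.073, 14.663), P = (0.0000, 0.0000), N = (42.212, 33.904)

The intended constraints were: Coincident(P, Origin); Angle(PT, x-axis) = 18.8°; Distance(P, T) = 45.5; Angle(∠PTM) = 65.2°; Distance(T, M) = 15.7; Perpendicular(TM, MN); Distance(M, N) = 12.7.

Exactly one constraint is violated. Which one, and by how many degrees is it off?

Perpendicular(TM, MN) — off by 5.30°.

P = (0.00, 0.00) ✓; PT at 18.80° ✓; |PT| = 45.50 ✓; ∠PTM = 65.20° ✓; |TM| = 15.70 ✓; ∠(TM, MN) = 95.30° ✗; |MN| = 12.70 ✓.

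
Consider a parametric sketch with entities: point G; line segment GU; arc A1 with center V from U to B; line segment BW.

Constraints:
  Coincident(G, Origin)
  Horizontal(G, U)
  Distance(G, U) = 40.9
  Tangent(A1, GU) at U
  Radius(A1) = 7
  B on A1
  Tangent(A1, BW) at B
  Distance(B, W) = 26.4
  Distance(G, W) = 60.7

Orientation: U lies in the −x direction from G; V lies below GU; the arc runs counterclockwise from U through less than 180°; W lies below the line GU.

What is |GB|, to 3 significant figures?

48.2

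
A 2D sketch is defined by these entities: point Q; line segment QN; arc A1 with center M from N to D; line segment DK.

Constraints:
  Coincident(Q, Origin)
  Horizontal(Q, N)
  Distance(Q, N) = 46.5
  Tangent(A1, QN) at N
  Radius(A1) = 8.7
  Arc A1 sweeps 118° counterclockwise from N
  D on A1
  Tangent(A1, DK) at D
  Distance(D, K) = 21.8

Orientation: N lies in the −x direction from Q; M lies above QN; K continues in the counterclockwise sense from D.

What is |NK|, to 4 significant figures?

32.13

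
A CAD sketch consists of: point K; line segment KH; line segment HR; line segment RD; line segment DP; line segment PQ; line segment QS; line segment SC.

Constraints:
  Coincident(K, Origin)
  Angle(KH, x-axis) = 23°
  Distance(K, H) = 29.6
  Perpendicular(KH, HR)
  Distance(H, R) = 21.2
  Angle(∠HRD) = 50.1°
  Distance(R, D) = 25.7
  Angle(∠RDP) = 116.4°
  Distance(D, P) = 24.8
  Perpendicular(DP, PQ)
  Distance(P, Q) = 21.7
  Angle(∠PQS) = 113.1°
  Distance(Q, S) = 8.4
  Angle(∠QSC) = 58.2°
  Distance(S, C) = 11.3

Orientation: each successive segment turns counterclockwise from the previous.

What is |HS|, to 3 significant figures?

10.5

K is at the origin; KH runs at 23.0° with length 29.6, so H = (27.2, 11.6). KH ⟂ HR, so HR runs at 113°; with |HR| = 21.2, R = (19.0, 31.1). ∠HRD = 50.1° gives RD at -117° from the x-axis; with |RD| = 25.7, D = (7.26, 8.20). ∠RDP = 116.4° gives DP at -53.5° from the x-axis; with |DP| = 24.8, P = (22.0, -11.7). DP is perpendicular to PQ, so PQ runs at 36.5°; with |PQ| = 21.7, Q = (39.5, 1.17). ∠PQS = 113.1° gives QS at 103° from the x-axis; with |QS| = 8.4, S = (37.5, 9.35). Then |HS| = |S − H| = 10.5.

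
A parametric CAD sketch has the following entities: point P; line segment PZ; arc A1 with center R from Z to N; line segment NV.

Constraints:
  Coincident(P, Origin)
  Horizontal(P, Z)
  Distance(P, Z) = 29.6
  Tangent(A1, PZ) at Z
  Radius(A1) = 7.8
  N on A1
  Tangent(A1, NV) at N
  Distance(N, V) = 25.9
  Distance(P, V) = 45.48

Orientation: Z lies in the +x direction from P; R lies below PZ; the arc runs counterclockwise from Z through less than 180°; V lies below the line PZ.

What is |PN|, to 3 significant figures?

24.2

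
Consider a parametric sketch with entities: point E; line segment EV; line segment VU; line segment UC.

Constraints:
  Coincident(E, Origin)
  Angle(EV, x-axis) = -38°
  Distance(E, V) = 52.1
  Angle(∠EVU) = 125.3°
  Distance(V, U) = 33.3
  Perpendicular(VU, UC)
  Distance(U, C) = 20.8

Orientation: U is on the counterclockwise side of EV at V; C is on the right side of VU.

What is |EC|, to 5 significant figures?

89.610

E is at the origin; EV runs at -38.0° with length 52.1, so V = 52.1·(cos -38.0°, sin -38.0°) = (41.055, -32.076). ∠EVU = 125.3°, so VU runs at -38.0° + (180° − 125.3°) = 16.700° from the x-axis; with |VU| = 33.3, U = V + 33.3·(cos 16.700°, sin 16.700°) = (72.951, -22.507). VU is perpendicular to UC; with |UC| = 20.8 on the right of VU, C = U + 20.8·(0.28736, -0.95782) = (78.928, -42.430). Then |EC| = |C − E| = 89.610.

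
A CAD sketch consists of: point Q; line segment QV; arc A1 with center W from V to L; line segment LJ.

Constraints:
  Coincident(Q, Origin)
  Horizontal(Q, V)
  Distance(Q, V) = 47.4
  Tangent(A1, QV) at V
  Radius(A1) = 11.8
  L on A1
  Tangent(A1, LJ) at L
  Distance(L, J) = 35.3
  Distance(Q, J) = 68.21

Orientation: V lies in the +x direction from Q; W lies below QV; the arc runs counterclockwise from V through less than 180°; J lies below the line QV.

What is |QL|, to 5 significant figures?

39.409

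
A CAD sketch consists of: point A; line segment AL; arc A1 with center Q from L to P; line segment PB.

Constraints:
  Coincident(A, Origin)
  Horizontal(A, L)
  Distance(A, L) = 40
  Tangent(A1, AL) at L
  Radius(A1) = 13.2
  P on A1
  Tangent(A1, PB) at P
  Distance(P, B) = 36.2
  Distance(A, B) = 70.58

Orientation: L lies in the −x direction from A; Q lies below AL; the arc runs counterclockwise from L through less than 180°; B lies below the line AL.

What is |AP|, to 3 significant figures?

55.1

A is at the origin; A and L share the same y with |AL| = 40.0 and L on the −x side, so L = (-40.0, 0.00). A1 meets AL tangentially, so QL is at right angles to AL, so Q = L + (0, -13.2) = (-40.0, -13.2). Since QP ⟂ PB (tangency), |QB| = √(13.2² + 36.2²) = 38.5 regardless of where P sits on A1. So B lies on both circle(A, 70.58) and circle(Q, 38.5); the below-AL intersection is B = (-49.2, -50.6). P is the foot of the tangent from B: P = (-53.1, -14.6).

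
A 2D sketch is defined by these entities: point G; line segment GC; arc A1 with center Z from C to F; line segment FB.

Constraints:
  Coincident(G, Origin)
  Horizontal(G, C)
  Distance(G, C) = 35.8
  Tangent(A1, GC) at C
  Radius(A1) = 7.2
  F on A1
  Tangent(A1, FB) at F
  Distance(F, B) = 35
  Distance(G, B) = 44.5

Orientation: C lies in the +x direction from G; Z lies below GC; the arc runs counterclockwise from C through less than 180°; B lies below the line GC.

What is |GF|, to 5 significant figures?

29.324

Checks: |ZF| = 7.200 ✓; ∠(ZF, FB) = 90.00° ✓; |FB| = 35.00 ✓; |GB| = 44.50 ✓.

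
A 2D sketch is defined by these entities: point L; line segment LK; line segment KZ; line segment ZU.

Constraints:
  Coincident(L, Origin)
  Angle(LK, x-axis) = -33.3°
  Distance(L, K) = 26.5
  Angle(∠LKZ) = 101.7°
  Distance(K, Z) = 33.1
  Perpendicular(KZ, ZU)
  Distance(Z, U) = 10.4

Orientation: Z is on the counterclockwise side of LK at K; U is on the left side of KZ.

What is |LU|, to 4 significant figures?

41.50

L is at the origin; LK runs at -33.3° with length 26.5, so K = 26.5·(cos -33.3°, sin -33.3°) = (22.15, -14.55). ∠LKZ = 101.7°, so KZ runs at -33.3° + (180° − 101.7°) = 45.00° from the x-axis; with |KZ| = 33.1, Z = K + 33.1·(cos 45.00°, sin 45.00°) = (45.55, 8.856). KZ ⟂ ZU; with |ZU| = 10.4 on the left of KZ, U = Z + 10.4·(-0.7071, 0.7071) = (38.20, 16.21). Then |LU| = |U − L| = 41.50.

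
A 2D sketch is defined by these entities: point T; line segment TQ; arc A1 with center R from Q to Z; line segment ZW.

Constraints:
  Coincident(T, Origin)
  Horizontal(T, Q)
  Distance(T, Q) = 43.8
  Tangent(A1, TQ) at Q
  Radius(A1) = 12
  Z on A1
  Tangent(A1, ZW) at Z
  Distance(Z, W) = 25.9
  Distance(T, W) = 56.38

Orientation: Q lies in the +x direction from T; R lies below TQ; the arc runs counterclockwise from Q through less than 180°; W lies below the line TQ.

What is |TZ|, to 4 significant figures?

35.74

Checks: |RZ| = 12.00 ✓; ∠(RZ, ZW) = 90.00° ✓; |ZW| = 25.90 ✓; |TW| = 56.38 ✓.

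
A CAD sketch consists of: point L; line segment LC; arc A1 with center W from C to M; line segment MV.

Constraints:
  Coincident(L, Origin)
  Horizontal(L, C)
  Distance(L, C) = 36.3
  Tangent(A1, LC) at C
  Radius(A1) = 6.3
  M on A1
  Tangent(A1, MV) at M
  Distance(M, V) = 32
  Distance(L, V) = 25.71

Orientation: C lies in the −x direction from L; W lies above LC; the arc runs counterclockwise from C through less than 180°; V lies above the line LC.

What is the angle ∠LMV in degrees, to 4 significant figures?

47.40°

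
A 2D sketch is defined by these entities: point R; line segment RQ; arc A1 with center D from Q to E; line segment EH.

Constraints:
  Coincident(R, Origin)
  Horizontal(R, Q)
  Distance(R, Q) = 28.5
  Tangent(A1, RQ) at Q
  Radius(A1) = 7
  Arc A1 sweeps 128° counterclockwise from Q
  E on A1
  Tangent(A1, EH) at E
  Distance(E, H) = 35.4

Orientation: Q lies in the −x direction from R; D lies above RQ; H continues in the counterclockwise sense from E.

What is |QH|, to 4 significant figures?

42.45

On A1, Q sits at bearing -90° from D; a 128° counterclockwise sweep puts E at bearing 38°, so E = D + 7.0·(cos 38°, sin 38°) = (-22.98, 11.31). Tangency of A1 to EH means the radius DE is perpendicular to EH, so EH runs along (−sin 38°, cos 38°); with |EH| = 35.4, H = (-44.78, 39.21). Then |QH| = |H − Q| = 42.45.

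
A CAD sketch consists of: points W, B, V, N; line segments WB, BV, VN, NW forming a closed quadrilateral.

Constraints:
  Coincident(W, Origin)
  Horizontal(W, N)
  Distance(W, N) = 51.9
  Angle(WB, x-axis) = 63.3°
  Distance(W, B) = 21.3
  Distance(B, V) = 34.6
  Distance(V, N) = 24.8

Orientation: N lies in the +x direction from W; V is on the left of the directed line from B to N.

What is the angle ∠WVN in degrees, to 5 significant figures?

80.720°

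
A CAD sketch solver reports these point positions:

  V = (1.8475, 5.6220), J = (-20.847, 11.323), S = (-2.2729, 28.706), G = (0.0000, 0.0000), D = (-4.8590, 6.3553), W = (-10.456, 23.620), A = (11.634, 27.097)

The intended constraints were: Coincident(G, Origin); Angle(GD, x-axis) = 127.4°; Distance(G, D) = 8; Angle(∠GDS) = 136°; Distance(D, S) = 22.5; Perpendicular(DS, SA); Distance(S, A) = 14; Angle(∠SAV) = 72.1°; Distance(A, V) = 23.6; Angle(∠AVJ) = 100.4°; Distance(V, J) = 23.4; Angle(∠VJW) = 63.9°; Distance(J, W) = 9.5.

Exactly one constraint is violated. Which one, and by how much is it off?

Distance(J, W) = 9.5 — off by 6.60.

G = (0.00, 0.00) ✓; GD at 127.4° ✓; |GD| = 8.000 ✓; ∠GDS = 136.0° ✓; |DS| = 22.50 ✓; ∠(DS, SA) = 90.00° ✓; |SA| = 14.00 ✓; ∠SAV = 72.10° ✓; |AV| = 23.60 ✓; ∠AVJ = 100.4° ✓; |VJ| = 23.40 ✓; ∠VJW = 63.90° ✓; |JW| = 16.10 ✗.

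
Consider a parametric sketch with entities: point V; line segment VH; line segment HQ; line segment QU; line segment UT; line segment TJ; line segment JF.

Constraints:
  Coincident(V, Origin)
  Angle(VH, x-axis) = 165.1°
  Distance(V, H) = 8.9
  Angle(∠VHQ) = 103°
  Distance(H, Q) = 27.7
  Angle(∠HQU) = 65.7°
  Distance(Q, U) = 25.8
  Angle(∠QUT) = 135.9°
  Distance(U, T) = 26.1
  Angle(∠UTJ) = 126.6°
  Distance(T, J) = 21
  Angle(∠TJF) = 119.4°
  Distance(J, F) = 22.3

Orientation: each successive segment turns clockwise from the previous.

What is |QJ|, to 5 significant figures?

57.159

V is at the origin; VH runs at 165.1° with length 8.9, so H = (-8.6007, 2.2885). ∠VHQ = 103.0° gives HQ at 88.100° from the x-axis; with |HQ| = 27.7, Q = (-7.6823, 29.973). ∠HQU = 65.7° gives QU at -26.200° from the x-axis; with |QU| = 25.8, U = (15.467, 18.582). ∠QUT = 135.9° gives UT at -70.300° from the x-axis; with |UT| = 26.1, T = (24.265, -5.9900). ∠UTJ = 126.6° gives TJ at -123.70° from the x-axis; with |TJ| = 21.0, J = (12.613, -23.461). Then |QJ| = |J − Q| = 57.159.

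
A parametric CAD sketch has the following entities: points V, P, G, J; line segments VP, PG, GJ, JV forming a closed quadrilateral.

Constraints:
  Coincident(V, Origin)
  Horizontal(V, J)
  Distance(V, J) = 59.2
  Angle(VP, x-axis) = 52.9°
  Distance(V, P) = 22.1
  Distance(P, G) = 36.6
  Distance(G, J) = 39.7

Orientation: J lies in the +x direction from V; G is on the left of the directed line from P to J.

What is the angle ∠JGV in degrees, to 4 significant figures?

72.12°

V is at the origin; VJ is horizontal with |VJ| = 59.2 and J in +x, so J = (59.2, 0). VP runs at 52.9° with |VP| = 22.1, so P = (13.33, 17.63). G is determined by |PG| = 36.6 and |GJ| = 39.7 together: it lies at the intersection of circle(P, 36.6) and circle(J, 39.7). With |PJ| = 49.14, the foot of the radical line on PJ is 22.16 from P and the perpendicular offset is √(36.6² − 22.16²) = 29.13. Taking the left-of-PJ solution: G = (44.47, 36.86).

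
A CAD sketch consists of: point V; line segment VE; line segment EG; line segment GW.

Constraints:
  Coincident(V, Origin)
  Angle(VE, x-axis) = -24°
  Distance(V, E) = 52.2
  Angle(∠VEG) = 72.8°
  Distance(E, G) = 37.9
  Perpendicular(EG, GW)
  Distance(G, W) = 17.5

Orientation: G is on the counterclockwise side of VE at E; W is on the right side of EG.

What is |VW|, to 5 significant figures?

71.012

V is at the origin; VE runs at -24.0° with length 52.2, so E = 52.2·(cos -24.0°, sin -24.0°) = (47.687, -21.232). ∠VEG = 72.8°, so EG runs at -24.0° + (180° − 72.8°) = 83.200° from the x-axis; with |EG| = 37.9, G = E + 37.9·(cos 83.200°, sin 83.200°) = (52.175, 16.402). The perpendicularity gives GW at right angles to EG; with |GW| = 17.5 on the right of EG, W = G + 17.5·(0.99297, -0.11840) = (69.551, 14.330). Then |VW| = |W − V| = 71.012.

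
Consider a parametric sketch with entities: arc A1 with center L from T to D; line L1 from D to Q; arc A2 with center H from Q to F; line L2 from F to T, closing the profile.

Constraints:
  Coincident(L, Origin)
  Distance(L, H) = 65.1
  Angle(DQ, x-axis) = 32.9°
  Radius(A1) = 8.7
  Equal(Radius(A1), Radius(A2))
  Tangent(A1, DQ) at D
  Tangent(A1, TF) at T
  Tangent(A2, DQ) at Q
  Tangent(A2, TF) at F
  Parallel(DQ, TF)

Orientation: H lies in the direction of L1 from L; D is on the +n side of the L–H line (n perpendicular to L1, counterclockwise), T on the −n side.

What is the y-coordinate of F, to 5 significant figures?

28.056

The slot axis is L1's direction at 32.9°, so u = (cos 32.9°, sin 32.9°) = (0.83962, 0.54317) and n = (−sin 32.9°, cos 32.9°) = (-0.54317, 0.83962). L is at the origin and H lies 65.1 along u from L, so H = 65.1·u = (54.659, 35.361). Tangency of A1 to both parallel lines with radius 8.7 puts D and T at L ± 8.7·n: D = (-4.7256, 7.3047), T = (4.7256, -7.3047). Equal radii place Q and F the same way about H: Q = H + 8.7·n = (49.934, 42.665), F = H − 8.7·n = (59.385, 28.056). So F.y = 28.056.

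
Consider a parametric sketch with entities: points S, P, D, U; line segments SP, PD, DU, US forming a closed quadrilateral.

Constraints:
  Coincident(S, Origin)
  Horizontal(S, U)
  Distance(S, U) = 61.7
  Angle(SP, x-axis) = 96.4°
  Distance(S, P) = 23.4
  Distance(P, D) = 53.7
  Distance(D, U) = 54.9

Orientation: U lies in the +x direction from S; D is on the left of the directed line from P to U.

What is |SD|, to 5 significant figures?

67.174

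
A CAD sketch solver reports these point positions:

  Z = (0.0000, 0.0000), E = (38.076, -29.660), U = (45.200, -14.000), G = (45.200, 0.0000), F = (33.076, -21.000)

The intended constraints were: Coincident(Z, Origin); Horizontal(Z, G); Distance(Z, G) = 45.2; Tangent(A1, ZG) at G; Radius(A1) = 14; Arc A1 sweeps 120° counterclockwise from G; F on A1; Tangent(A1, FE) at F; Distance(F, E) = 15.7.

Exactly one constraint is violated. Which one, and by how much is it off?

Distance(F, E) = 15.7 — off by 5.70.

Z = (0.00, 0.00) ✓; Z.y = 0.00, G.y = 0.00 ✓; |ZG| = 45.20 ✓; ∠(UG, GZ) = 90.00° ✓; |UG| = 14.00 ✓; bearing(U→F) − bearing(U→G) = 120.0° ✓; |UF| = 14.00 ✓; ∠(UF, FE) = 90.00° ✓; |FE| = 10.00 ✗.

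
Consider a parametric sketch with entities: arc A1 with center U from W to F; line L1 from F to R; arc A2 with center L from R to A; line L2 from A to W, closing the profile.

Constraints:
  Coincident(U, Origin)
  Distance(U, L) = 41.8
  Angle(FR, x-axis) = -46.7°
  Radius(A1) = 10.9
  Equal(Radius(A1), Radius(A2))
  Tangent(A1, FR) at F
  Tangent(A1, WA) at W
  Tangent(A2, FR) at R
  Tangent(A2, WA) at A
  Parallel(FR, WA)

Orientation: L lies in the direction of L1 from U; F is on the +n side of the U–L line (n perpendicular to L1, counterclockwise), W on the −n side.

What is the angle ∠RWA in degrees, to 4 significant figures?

27.54°

The slot axis is L1's direction at -46.7°, so u = (cos -46.7°, sin -46.7°) = (0.6858, -0.7278) and n = (−sin -46.7°, cos -46.7°) = (0.7278, 0.6858). U is at the origin and L lies 41.8 along u from U, so L = 41.8·u = (28.67, -30.42). Tangency of A1 to both parallel lines with radius 10.9 puts F and W at U ± 10.9·n: F = (7.933, 7.475), W = (-7.933, -7.475). Equal radii place R and A the same way about L: R = L + 10.9·n = (36.60, -22.95), A = L − 10.9·n = (20.73, -37.90). Then cos ∠RWA = WR·WA / (|WR||WA|), giving 27.54°.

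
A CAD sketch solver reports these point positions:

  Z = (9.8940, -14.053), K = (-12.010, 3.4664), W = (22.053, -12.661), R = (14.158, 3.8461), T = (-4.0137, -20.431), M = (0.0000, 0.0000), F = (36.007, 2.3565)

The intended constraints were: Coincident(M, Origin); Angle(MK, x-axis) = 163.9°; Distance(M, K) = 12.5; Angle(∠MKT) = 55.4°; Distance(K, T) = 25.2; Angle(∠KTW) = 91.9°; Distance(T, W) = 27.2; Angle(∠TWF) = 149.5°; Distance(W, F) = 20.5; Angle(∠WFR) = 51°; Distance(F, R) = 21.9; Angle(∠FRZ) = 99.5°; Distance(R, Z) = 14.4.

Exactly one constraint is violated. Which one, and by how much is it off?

Distance(R, Z) = 14.4 — off by 4.00.

M = (0.00, 0.00) ✓; MK at 163.9° ✓; |MK| = 12.50 ✓; ∠MKT = 55.40° ✓; |KT| = 25.20 ✓; ∠KTW = 91.90° ✓; |TW| = 27.20 ✓; ∠TWF = 149.5° ✓; |WF| = 20.50 ✓; ∠WFR = 51.00° ✓; |FR| = 21.90 ✓; ∠FRZ = 99.50° ✓; |RZ| = 18.40 ✗.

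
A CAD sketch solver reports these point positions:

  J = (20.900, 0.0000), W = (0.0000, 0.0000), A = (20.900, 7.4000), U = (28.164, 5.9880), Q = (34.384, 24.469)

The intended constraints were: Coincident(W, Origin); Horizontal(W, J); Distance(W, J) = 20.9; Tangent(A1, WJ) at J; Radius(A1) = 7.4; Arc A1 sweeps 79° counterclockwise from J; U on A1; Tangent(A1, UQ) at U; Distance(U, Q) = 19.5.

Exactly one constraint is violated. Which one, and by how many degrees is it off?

Tangent(A1, UQ) at U — off by 7.60°.

W = (0.00, 0.00) ✓; W.y = 0.00, J.y = 0.00 ✓; |WJ| = 20.90 ✓; ∠(AJ, JW) = 90.00° ✓; |AJ| = 7.400 ✓; bearing(A→U) − bearing(A→J) = 79.00° ✓; |AU| = 7.400 ✓; ∠(AU, UQ) = 97.60° ✗; |UQ| = 19.50 ✓.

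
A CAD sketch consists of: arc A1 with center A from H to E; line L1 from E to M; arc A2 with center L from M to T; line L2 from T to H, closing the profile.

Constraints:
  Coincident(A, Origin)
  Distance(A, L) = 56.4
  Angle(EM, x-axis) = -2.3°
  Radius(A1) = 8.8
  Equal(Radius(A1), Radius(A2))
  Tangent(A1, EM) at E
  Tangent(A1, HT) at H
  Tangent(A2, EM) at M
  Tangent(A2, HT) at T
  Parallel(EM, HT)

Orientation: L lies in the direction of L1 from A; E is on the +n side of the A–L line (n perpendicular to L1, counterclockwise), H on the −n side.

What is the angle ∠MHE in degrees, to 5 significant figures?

72.669°

The slot axis is L1's direction at -2.3°, so u = (cos -2.3°, sin -2.3°) = (0.99919, -0.040132) and n = (−sin -2.3°, cos -2.3°) = (0.040132, 0.99919). A is at the origin and L lies 56.4 along u from A, so L = 56.4·u = (56.355, -2.2634). Tangency of A1 to both parallel lines with radius 8.8 puts E and H at A ± 8.8·n: E = (0.35316, 8.7929), H = (-0.35316, -8.7929). Equal radii place M and T the same way about L: M = L + 8.8·n = (56.708, 6.5295), T = L − 8.8·n = (56.001, -11.056). Then cos ∠MHE = HM·HE / (|HM||HE|), giving 72.669°.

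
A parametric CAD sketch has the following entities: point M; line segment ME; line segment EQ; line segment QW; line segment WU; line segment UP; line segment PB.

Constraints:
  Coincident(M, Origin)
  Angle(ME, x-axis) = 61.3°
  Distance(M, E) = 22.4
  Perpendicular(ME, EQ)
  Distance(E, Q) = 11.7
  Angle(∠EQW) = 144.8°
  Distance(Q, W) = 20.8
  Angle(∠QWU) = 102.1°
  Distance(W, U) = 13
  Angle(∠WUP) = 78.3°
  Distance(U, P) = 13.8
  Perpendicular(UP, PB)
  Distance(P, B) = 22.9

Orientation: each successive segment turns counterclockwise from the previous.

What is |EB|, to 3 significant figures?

25.5

∠WUP = 78.3° gives UP at 6.10° from the x-axis; with |UP| = 13.8, P = (-7.72, 11.4). UP ⟂ PB, so PB runs at 96.1°; with |PB| = 22.9, B = (-10.2, 34.2). Then |EB| = |B − E| = 25.5.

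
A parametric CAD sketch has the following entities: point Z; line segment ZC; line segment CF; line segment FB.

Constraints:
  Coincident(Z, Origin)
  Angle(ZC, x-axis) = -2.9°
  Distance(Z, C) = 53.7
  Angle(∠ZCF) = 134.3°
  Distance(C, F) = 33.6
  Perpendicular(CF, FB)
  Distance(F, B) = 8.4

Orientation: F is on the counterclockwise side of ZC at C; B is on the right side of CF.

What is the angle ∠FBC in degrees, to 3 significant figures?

76.0°

Z is at the origin; ZC runs at -2.9° with length 53.7, so C = 53.7·(cos -2.9°, sin -2.9°) = (53.6, -2.72). ∠ZCF = 134.3°, so CF runs at -2.9° + (180° − 134.3°) = 42.8° from the x-axis; with |CF| = 33.6, F = C + 33.6·(cos 42.8°, sin 42.8°) = (78.3, 20.1). CF is perpendicular to FB; with |FB| = 8.4 on the right of CF, B = F + 8.4·(0.679, -0.734) = (84.0, 13.9). Then cos ∠FBC = BF·BC / (|BF||BC|), giving 76.0°.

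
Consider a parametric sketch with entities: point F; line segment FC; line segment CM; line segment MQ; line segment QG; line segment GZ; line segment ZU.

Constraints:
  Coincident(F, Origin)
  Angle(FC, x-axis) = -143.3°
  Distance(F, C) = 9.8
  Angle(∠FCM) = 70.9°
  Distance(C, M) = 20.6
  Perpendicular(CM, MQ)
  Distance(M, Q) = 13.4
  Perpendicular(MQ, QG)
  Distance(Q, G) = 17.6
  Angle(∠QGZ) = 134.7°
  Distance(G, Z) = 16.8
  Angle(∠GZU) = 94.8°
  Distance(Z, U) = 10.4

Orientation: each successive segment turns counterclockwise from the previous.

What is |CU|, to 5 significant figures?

6.7715

F is at the origin; FC runs at -143.3° with length 9.8, so C = (-7.8574, -5.8567). ∠FCM = 70.9° gives CM at -34.200° from the x-axis; with |CM| = 20.6, M = (9.1805, -17.436). CM ⟂ MQ, so MQ runs at 55.800°; with |MQ| = 13.4, Q = (16.712, -6.3528). The perpendicularity gives QG at right angles to MQ, so QG runs at 145.80°; with |QG| = 17.6, G = (2.1558, 3.5399). ∠QGZ = 134.7° gives GZ at -168.90° from the x-axis; with |GZ| = 16.8, Z = (-14.330, 0.30553). ∠GZU = 94.8° gives ZU at -83.700° from the x-axis; with |ZU| = 10.4, U = (-13.189, -10.032). Then |CU| = |U − C| = 6.7715.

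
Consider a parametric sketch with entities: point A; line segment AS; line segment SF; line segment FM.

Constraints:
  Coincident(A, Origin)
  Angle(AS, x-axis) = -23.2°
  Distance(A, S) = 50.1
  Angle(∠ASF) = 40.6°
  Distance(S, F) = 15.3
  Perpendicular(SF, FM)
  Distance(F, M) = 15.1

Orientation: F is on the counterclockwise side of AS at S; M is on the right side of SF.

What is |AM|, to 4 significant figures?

52.85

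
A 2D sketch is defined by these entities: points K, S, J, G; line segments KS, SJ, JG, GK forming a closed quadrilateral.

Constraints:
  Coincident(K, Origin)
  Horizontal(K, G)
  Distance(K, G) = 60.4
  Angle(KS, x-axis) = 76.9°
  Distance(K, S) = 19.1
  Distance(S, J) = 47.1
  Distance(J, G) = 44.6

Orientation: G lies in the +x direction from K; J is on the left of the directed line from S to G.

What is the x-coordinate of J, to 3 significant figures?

45.2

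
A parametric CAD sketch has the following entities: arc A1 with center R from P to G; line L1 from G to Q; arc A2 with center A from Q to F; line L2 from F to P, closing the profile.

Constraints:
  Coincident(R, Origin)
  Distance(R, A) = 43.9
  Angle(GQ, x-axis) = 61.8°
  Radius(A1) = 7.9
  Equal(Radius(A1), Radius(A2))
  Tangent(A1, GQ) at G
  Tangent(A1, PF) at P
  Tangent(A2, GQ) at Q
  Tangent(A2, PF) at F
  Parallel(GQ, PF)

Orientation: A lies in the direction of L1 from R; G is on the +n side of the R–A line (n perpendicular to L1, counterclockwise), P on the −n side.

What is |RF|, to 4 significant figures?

44.61

The slot axis is L1's direction at 61.8°, so u = (cos 61.8°, sin 61.8°) = (0.4726, 0.8813) and n = (−sin 61.8°, cos 61.8°) = (-0.8813, 0.4726). R is at the origin and A lies 43.9 along u from R, so A = 43.9·u = (20.74, 38.69). Tangency of A1 to both parallel lines with radius 7.9 puts G and P at R ± 7.9·n: G = (-6.962, 3.733), P = (6.962, -3.733). Equal radii place Q and F the same way about A: Q = A + 7.9·n = (13.78, 42.42), F = A − 7.9·n = (27.71, 34.96). Then |RF| = |F − R| = 44.61.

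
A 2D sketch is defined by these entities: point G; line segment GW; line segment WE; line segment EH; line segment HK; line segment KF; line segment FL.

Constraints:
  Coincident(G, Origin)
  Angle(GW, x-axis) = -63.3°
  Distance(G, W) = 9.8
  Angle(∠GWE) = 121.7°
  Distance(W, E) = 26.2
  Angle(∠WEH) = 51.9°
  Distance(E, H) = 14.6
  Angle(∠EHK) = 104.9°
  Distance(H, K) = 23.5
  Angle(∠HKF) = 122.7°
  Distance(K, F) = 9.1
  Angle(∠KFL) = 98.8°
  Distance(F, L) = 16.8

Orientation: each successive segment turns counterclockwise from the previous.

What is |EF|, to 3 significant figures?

32.8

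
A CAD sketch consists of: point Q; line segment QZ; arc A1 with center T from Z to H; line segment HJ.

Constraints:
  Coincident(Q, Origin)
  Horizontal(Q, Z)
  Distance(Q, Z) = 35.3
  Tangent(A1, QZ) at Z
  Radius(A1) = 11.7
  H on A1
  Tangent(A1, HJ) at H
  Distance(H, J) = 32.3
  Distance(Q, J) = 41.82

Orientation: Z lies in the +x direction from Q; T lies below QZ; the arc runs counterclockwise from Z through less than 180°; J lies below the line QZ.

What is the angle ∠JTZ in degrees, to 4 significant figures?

143.1°

Q is at the origin; Q and Z share the same y with |QZ| = 35.3 and Z on the +x side, so Z = (35.30, 0.000). Since A1 is tangent to QZ there, TZ ⟂ QZ, so T = Z + (0, -11.7) = (35.30, -11.70). Since TH ⟂ HJ (tangency), |TJ| = √(11.7² + 32.3²) = 34.35 regardless of where H sits on A1. So J lies on both circle(Q, 41.82) and circle(T, 34.35); the below-QZ intersection is J = (14.66, -39.16). H is the foot of the tangent from J: H = (24.11, -8.278).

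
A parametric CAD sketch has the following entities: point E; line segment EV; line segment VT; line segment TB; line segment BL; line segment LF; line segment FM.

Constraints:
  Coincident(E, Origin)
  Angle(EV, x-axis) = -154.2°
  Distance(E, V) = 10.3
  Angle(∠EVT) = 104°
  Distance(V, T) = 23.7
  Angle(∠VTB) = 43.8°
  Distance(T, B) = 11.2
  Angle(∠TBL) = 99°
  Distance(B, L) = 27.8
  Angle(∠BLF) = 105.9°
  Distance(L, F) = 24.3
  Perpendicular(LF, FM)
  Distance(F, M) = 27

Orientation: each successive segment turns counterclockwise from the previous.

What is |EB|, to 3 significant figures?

18.2

E is at the origin; EV runs at -154.2° with length 10.3, so V = (-9.27, -4.48). ∠EVT = 104.0° gives VT at -78.2° from the x-axis; with |VT| = 23.7, T = (-4.43, -27.7). ∠VTB = 43.8° gives TB at 58.0° from the x-axis; with |TB| = 11.2, B = (1.51, -18.2). Then |EB| = |B − E| = 18.2.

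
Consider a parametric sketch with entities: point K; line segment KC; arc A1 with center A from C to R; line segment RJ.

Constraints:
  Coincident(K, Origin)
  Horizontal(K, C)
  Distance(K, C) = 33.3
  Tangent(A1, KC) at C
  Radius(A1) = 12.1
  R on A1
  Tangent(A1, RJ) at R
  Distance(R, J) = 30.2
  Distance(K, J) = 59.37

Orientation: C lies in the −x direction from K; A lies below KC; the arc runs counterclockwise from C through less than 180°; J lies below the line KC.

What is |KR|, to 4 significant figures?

47.40

K is at the origin; K and C share the same y with |KC| = 33.3 and C on the −x side, so C = (-33.30, 0.000). A1 meets KC tangentially, so AC is at right angles to KC, so A = C + (0, -12.1) = (-33.30, -12.10). Since AR ⟂ RJ (tangency), |AJ| = √(12.1² + 30.2²) = 32.53 regardless of where R sits on A1. So J lies on both circle(K, 59.37) and circle(A, 32.53); the below-KC intersection is J = (-39.91, -43.96). R is the foot of the tangent from J: R = (-45.21, -14.22).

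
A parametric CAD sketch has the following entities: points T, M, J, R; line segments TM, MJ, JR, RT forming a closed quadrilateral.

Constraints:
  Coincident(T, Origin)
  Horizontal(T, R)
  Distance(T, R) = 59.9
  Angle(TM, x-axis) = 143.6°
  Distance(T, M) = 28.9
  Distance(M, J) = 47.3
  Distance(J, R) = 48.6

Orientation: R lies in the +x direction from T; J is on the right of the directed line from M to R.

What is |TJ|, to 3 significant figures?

18.5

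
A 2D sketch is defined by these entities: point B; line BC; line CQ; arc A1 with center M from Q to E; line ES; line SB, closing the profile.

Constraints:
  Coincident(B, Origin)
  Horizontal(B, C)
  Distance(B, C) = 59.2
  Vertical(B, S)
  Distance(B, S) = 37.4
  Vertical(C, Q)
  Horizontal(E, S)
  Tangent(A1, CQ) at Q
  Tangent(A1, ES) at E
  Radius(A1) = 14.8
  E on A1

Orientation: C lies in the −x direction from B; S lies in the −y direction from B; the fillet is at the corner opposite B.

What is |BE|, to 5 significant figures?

58.053

B is at the origin; BC is horizontal with |BC| = 59.2 and C on the −x side, so C = (-59.200, 0.0000). BS is vertical with |BS| = 37.4 and S on the −y side, so S = (0.0000, -37.400). The virtual corner opposite B is at (-59.200, -37.400). Tangency of A1 to CQ means the radius MQ is perpendicular to CQ and the tangent condition forces ME to be normal to ES, with radius 14.8, so the center M sits 14.8 in from both sides at M = (-44.400, -22.600). That places the tangent points at Q = (-59.200, -22.600) on CQ and E = (-44.400, -37.400) on ES. Then |BE| = |E − B| = 58.053.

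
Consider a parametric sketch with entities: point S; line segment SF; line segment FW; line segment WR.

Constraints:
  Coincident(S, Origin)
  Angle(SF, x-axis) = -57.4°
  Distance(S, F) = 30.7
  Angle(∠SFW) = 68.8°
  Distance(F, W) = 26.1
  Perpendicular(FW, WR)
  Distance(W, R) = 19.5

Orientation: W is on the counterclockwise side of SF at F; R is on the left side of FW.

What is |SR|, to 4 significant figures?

17.55

S is at the origin; SF runs at -57.4° with length 30.7, so F = 30.7·(cos -57.4°, sin -57.4°) = (16.54, -25.86). ∠SFW = 68.8°, so FW runs at -57.4° + (180° − 68.8°) = 53.80° from the x-axis; with |FW| = 26.1, W = F + 26.1·(cos 53.80°, sin 53.80°) = (31.96, -4.802). FW ⟂ WR; with |WR| = 19.5 on the left of FW, R = W + 19.5·(-0.8070, 0.5906) = (16.22, 6.715). Then |SR| = |R − S| = 17.55.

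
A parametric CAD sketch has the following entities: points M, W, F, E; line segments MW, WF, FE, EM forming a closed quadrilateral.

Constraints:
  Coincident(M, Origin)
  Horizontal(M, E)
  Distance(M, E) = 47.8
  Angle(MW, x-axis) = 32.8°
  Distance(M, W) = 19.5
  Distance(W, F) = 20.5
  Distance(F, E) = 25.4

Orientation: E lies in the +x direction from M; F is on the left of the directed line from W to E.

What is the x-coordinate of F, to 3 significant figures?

33.9

M is at the origin; M and E share the same y with |ME| = 47.8 and E in +x, so E = (47.8, 0). MW runs at 32.8° with |MW| = 19.5, so W = (16.4, 10.6). F is determined by |WF| = 20.5 and |FE| = 25.4 together: it lies at the intersection of circle(W, 20.5) and circle(E, 25.4). With |WE| = 33.1, the foot of the radical line on WE is 13.2 from W and the perpendicular offset is √(20.5² − 13.2²) = 15.7. Taking the left-of-WE solution: F = (33.9, 21.2).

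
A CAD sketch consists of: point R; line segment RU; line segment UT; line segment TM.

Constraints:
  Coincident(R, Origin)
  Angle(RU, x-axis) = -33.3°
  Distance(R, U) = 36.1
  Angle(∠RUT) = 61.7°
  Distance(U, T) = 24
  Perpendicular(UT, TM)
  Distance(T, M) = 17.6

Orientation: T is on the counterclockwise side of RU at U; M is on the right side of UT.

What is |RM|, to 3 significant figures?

49.9

R is at the origin; RU runs at -33.3° with length 36.1, so U = 36.1·(cos -33.3°, sin -33.3°) = (30.2, -19.8). ∠RUT = 61.7°, so UT runs at -33.3° + (180° − 61.7°) = 85.0° from the x-axis; with |UT| = 24.0, T = U + 24.0·(cos 85.0°, sin 85.0°) = (32.3, 4.09). UT is perpendicular to TM; with |TM| = 17.6 on the right of UT, M = T + 17.6·(0.996, -0.0872) = (49.8, 2.56). Then |RM| = |M − R| = 49.9.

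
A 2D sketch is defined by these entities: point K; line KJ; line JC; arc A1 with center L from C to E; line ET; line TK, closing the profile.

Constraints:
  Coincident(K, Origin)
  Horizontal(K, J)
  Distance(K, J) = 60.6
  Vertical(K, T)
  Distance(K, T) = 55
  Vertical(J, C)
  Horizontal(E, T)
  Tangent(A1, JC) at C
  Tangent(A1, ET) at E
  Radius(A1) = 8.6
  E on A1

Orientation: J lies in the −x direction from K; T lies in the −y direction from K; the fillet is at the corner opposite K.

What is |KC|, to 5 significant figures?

76.324

K is at the origin; K and J share the same y with |KJ| = 60.6 and J on the −x side, so J = (-60.600, 0.0000). K and T share the same x with |KT| = 55.0 and T on the −y side, so T = (0.0000, -55.000). The virtual corner opposite K is at (-60.600, -55.000). A1 meets JC tangentially, so LC is at right angles to JC and A1 meets ET tangentially, so LE is at right angles to ET, with radius 8.6, so the center L sits 8.6 in from both sides at L = (-52.000, -46.400). That places the tangent points at C = (-60.600, -46.400) on JC and E = (-52.000, -55.000) on ET. Then |KC| = |C − K| = 76.324.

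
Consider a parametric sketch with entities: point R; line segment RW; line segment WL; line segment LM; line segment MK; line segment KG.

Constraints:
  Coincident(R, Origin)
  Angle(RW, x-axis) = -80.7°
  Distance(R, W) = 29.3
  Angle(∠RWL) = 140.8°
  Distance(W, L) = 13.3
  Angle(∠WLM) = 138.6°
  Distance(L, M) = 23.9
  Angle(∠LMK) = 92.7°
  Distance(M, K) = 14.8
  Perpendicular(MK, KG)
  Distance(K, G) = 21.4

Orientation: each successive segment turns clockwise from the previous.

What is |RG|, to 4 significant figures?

28.35

∠LMK = 92.7° gives MK at 111.4° from the x-axis; with |MK| = 14.8, K = (-29.93, -34.33). MK ⟂ KG, so KG runs at 21.40°; with |KG| = 21.4, G = (-10.01, -26.52). Then |RG| = |G − R| = 28.35.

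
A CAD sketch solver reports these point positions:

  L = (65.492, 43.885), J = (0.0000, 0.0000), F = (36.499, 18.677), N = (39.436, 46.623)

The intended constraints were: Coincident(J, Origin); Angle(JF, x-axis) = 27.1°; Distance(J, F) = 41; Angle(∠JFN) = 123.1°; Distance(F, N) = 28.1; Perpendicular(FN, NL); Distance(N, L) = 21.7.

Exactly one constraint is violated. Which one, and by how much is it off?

Distance(N, L) = 21.7 — off by 4.50.

J = (0.00, 0.00) ✓; JF at 27.10° ✓; |JF| = 41.00 ✓; ∠JFN = 123.1° ✓; |FN| = 28.10 ✓; ∠(FN, NL) = 90.00° ✓; |NL| = 26.20 ✗.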